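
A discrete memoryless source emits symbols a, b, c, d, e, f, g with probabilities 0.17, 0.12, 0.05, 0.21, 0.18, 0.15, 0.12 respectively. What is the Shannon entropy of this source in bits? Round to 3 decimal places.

H = −Σ pᵢ log₂ pᵢ.
−0.17·log₂(0.17) = 0.4346
−0.12·log₂(0.12) = 0.3671
−0.05·log₂(0.05) = 0.2161
−0.21·log₂(0.21) = 0.4728
−0.18·log₂(0.18) = 0.4453
−0.15·log₂(0.15) = 0.4105
−0.12·log₂(0.12) = 0.3671
Sum ≈ 2.7135 → 2.713 bits.

2.713 bits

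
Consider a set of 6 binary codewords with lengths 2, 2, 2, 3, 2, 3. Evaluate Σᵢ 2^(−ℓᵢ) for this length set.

1.25

With common denominator 2^3 = 8: Σ 2^(−ℓᵢ) = 2/8 + 2/8 + 2/8 + 1/8 + 2/8 + 1/8 = 10/8 = 1.25.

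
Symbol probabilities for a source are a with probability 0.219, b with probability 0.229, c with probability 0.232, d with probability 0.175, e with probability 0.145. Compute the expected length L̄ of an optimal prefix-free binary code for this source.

Repeatedly combine the two least-probable nodes; the expected code length is the sum of the merged weights.
merge 29/200 + 7/40 → 8/25
merge 219/1000 + 229/1000 → 56/125
merge 29/125 + 8/25 → 69/125
merge 56/125 + 69/125 → 1
L = 8/25 + 56/125 + 69/125 + 1 = 58/25 = 2.32 bits/symbol.

2.32 bits/symbol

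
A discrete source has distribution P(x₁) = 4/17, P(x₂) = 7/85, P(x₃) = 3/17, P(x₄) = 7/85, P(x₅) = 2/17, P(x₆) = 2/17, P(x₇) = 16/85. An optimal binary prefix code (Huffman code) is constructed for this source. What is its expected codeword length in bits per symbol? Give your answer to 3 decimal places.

Repeatedly combine the two least-probable nodes; the expected code length is the sum of the merged weights.
merge 7/85 + 7/85 → 14/85
merge 2/17 + 2/17 → 4/17
merge 14/85 + 3/17 → 29/85
merge 16/85 + 4/17 → 36/85
merge 4/17 + 29/85 → 49/85
merge 36/85 + 49/85 → 1
L = 14/85 + 4/17 + 29/85 + 36/85 + 49/85 + 1 = 233/85 ≈ 2.741 bits/symbol.

2.741 bits/symbol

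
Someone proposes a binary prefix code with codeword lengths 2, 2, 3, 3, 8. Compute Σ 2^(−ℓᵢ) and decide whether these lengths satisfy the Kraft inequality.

0.75390625; yes

With common denominator 2^8 = 256: Σ 2^(−ℓᵢ) = 64/256 + 64/256 + 32/256 + 32/256 + 1/256 = 193/256 = 0.75390625.
Kraft's inequality requires Σ ≤ 1; here Σ = 0.75390625 ≤ 1, so such a prefix code exists.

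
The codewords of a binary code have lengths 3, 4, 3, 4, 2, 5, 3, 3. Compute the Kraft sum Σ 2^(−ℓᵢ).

With common denominator 2^5 = 32: Σ 2^(−ℓᵢ) = 4/32 + 2/32 + 4/32 + 2/32 + 8/32 + 1/32 + 4/32 + 4/32 = 29/32 = 0.90625.

0.90625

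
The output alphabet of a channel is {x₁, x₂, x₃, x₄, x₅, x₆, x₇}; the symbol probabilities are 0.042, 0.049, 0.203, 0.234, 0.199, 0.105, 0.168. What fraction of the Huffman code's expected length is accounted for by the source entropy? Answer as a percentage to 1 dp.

98.1%

Entropy H = −Σ p log₂ p ≈ 2.5999 bits.
Huffman merges: 21/500+49/1000→91/1000; 91/1000+21/200→49/250; 21/125+49/250→91/250; 199/1000+203/1000→201/500; 117/500+91/250→299/500; 201/500+299/500→1. L = 2651/1000 ≈ 2.6510.
Efficiency = H/L = 2.5999/2.6510 = 98.1%.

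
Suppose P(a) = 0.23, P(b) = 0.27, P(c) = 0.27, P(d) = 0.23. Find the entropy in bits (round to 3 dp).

1.995 bits

H = −Σ pᵢ log₂ pᵢ.
−0.23·log₂(0.23) = 0.4877
−0.27·log₂(0.27) = 0.5100
−0.27·log₂(0.27) = 0.5100
−0.23·log₂(0.23) = 0.4877
Sum ≈ 1.9954 → 1.995 bits.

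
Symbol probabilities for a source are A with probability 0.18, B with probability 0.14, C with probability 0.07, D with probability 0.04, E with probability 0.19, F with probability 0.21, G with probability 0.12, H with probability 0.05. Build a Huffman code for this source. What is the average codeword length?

Repeatedly combine the two least-probable nodes; the expected code length is the sum of the merged weights.
merge 1/25 + 1/20 → 9/100
merge 7/100 + 9/100 → 4/25
merge 3/25 + 7/50 → 13/50
merge 4/25 + 9/50 → 17/50
merge 19/100 + 21/100 → 2/5
merge 13/50 + 17/50 → 3/5
merge 2/5 + 3/5 → 1
L = 9/100 + 4/25 + 13/50 + 17/50 + 2/5 + 3/5 + 1 = 57/20 = 2.85 bits/symbol.

2.85 bits/symbol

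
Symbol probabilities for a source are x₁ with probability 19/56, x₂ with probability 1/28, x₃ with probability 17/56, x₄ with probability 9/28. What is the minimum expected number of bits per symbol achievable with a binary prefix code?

2 bits/symbol

Repeatedly combine the two least-probable nodes; the expected code length is the sum of the merged weights.
merge 1/28 + 17/56 → 19/56
merge 9/28 + 19/56 → 37/56
merge 19/56 + 37/56 → 1
L = 19/56 + 37/56 + 1 = 2 bits/symbol.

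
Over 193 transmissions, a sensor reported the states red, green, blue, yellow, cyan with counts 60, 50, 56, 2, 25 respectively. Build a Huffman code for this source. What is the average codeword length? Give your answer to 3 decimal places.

Probabilities are the counts divided by 193.
Repeatedly combine the two least-probable nodes; the expected code length is the sum of the merged weights.
merge 2/193 + 25/193 → 27/193
merge 27/193 + 50/193 → 77/193
merge 56/193 + 60/193 → 116/193
merge 77/193 + 116/193 → 1
L = 27/193 + 77/193 + 116/193 + 1 = 413/193 ≈ 2.140 bits/symbol.

2.140 bits/symbol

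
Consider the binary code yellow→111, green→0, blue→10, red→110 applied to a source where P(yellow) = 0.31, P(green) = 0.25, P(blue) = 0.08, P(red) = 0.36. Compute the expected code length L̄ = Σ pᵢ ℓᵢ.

2.42 bits/symbol

L̄ = Σ pᵢ·ℓᵢ = 0.31·3 + 0.25·1 + 0.08·2 + 0.36·3 = 2.42 bits/symbol.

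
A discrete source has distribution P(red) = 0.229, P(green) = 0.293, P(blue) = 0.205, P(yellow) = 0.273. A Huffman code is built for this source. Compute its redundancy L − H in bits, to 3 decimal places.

0.014 bits

Entropy H = −Σ p log₂ p ≈ 1.9859 bits.
Huffman merges: 41/200+229/1000→217/500; 273/1000+293/1000→283/500; 217/500+283/500→1. L = 2 ≈ 2.0000.
L − H = 2.0000 − 1.9859 = 0.014 bits.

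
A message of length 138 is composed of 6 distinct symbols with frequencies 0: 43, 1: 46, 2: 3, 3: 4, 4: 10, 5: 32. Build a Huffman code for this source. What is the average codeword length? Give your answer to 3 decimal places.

2.174 bits/symbol

Probabilities are the counts divided by 138.
Repeatedly combine the two least-probable nodes; the expected code length is the sum of the merged weights.
merge 1/46 + 2/69 → 7/138
merge 7/138 + 5/69 → 17/138
merge 17/138 + 16/69 → 49/138
merge 43/138 + 1/3 → 89/138
merge 49/138 + 89/138 → 1
L = 7/138 + 17/138 + 49/138 + 89/138 + 1 = 50/23 ≈ 2.174 bits/symbol.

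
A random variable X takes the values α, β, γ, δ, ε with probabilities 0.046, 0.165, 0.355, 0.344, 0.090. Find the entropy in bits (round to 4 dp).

2.0059 bits

H = −Σ pᵢ log₂ pᵢ.
−0.046·log₂(0.046) = 0.2043
−0.165·log₂(0.165) = 0.4289
−0.355·log₂(0.355) = 0.5304
−0.344·log₂(0.344) = 0.5296
−0.090·log₂(0.090) = 0.3127
Sum ≈ 2.0059 → 2.0059 bits.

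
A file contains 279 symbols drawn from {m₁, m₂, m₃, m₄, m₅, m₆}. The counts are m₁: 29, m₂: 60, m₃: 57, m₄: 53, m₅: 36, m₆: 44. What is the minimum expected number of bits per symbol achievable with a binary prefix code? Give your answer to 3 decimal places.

2.581 bits/symbol

Probabilities are the counts divided by 279.
Repeatedly combine the two least-probable nodes; the expected code length is the sum of the merged weights.
merge 29/279 + 4/31 → 65/279
merge 44/279 + 53/279 → 97/279
merge 19/93 + 20/93 → 13/31
merge 65/279 + 97/279 → 18/31
merge 13/31 + 18/31 → 1
L = 65/279 + 97/279 + 13/31 + 18/31 + 1 = 80/31 ≈ 2.581 bits/symbol.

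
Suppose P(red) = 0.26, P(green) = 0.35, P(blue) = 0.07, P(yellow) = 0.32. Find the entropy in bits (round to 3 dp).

1.830 bits

H = −Σ pᵢ log₂ pᵢ.
−0.26·log₂(0.26) = 0.5053
−0.35·log₂(0.35) = 0.5301
−0.07·log₂(0.07) = 0.2686
−0.32·log₂(0.32) = 0.5260
Sum ≈ 1.8300 → 1.830 bits.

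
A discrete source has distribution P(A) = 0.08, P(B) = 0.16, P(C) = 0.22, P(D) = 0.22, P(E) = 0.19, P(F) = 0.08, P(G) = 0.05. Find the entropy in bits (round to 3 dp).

H = −Σ pᵢ log₂ pᵢ.
−0.08·log₂(0.08) = 0.2915
−0.16·log₂(0.16) = 0.4230
−0.22·log₂(0.22) = 0.4806
−0.22·log₂(0.22) = 0.4806
−0.19·log₂(0.19) = 0.4552
−0.08·log₂(0.08) = 0.2915
−0.05·log₂(0.05) = 0.2161
Sum ≈ 2.6385 → 2.639 bits.

2.639 bits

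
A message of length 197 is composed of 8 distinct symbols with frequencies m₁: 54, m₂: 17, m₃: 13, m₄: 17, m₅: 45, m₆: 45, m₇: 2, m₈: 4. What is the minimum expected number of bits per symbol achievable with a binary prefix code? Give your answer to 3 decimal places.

Probabilities are the counts divided by 197.
Repeatedly combine the two least-probable nodes; the expected code length is the sum of the merged weights.
merge 2/197 + 4/197 → 6/197
merge 6/197 + 13/197 → 19/197
merge 17/197 + 17/197 → 34/197
merge 19/197 + 34/197 → 53/197
merge 45/197 + 45/197 → 90/197
merge 53/197 + 54/197 → 107/197
merge 90/197 + 107/197 → 1
L = 6/197 + 19/197 + 34/197 + 53/197 + 90/197 + 107/197 + 1 = 506/197 ≈ 2.569 bits/symbol.

2.569 bits/symbol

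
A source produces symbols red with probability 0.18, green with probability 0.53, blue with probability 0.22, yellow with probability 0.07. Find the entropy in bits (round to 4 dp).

H = −Σ pᵢ log₂ pᵢ.
−0.18·log₂(0.18) = 0.4453
−0.53·log₂(0.53) = 0.4854
−0.22·log₂(0.22) = 0.4806
−0.07·log₂(0.07) = 0.2686
Sum ≈ 1.6799 → 1.6799 bits.

1.6799 bits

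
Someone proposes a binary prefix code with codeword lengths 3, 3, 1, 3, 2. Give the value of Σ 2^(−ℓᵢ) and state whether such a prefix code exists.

With common denominator 2^3 = 8: Σ 2^(−ℓᵢ) = 1/8 + 1/8 + 4/8 + 1/8 + 2/8 = 9/8 = 1.125.
Kraft's inequality requires Σ ≤ 1; here Σ = 1.125 > 1, so no such prefix code exists.

1.125; no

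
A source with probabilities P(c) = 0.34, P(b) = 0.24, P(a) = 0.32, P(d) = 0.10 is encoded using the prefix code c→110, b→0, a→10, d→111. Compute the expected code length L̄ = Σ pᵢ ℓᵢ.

2.2 bits/symbol

L̄ = Σ pᵢ·ℓᵢ = 0.34·3 + 0.24·1 + 0.32·2 + 0.10·3 = 2.2 bits/symbol.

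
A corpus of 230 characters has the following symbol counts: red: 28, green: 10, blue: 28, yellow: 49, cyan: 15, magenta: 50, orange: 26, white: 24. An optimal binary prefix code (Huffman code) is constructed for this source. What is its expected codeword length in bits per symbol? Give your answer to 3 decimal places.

2.891 bits/symbol

Probabilities are the counts divided by 230.
Repeatedly combine the two least-probable nodes; the expected code length is the sum of the merged weights.
merge 1/23 + 3/46 → 5/46
merge 12/115 + 5/46 → 49/230
merge 13/115 + 14/115 → 27/115
merge 14/115 + 49/230 → 77/230
merge 49/230 + 5/23 → 99/230
merge 27/115 + 77/230 → 131/230
merge 99/230 + 131/230 → 1
L = 5/46 + 49/230 + 27/115 + 77/230 + 99/230 + 131/230 + 1 = 133/46 ≈ 2.891 bits/symbol.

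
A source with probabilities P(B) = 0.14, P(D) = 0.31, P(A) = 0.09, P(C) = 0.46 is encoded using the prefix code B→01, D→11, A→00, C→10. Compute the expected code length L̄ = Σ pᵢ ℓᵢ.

2 bits/symbol

L̄ = Σ pᵢ·ℓᵢ = 0.14·2 + 0.31·2 + 0.09·2 + 0.46·2 = 2 bits/symbol.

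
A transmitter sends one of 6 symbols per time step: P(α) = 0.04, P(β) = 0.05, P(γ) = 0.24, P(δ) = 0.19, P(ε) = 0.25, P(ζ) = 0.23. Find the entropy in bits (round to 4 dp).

2.3389 bits

H = −Σ pᵢ log₂ pᵢ.
−0.04·log₂(0.04) = 0.1858
−0.05·log₂(0.05) = 0.2161
−0.24·log₂(0.24) = 0.4941
−0.19·log₂(0.19) = 0.4552
−0.25·log₂(0.25) = 0.5000
−0.23·log₂(0.23) = 0.4877
Sum ≈ 2.3389 → 2.3389 bits.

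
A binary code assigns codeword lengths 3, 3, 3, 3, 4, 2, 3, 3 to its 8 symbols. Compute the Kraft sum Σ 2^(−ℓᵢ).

1.0625

With common denominator 2^4 = 16: Σ 2^(−ℓᵢ) = 2/16 + 2/16 + 2/16 + 2/16 + 1/16 + 4/16 + 2/16 + 2/16 = 17/16 = 1.0625.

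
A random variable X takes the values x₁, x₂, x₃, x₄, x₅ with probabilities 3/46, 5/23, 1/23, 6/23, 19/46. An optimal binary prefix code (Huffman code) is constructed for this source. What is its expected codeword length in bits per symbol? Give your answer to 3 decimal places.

2.022 bits/symbol

Repeatedly combine the two least-probable nodes; the expected code length is the sum of the merged weights.
merge 1/23 + 3/46 → 5/46
merge 5/46 + 5/23 → 15/46
merge 6/23 + 15/46 → 27/46
merge 19/46 + 27/46 → 1
L = 5/46 + 15/46 + 27/46 + 1 = 93/46 ≈ 2.022 bits/symbol.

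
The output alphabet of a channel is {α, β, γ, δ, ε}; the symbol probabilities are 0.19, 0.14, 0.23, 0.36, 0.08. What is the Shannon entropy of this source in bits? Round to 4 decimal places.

2.1621 bits

H = −Σ pᵢ log₂ pᵢ.
−0.19·log₂(0.19) = 0.4552
−0.14·log₂(0.14) = 0.3971
−0.23·log₂(0.23) = 0.4877
−0.36·log₂(0.36) = 0.5306
−0.08·log₂(0.08) = 0.2915
Sum ≈ 2.1621 → 2.1621 bits.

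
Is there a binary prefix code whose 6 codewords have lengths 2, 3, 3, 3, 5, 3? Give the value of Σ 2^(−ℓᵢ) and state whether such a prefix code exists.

0.78125; yes

With common denominator 2^5 = 32: Σ 2^(−ℓᵢ) = 8/32 + 4/32 + 4/32 + 4/32 + 1/32 + 4/32 = 25/32 = 0.78125.
Kraft's inequality requires Σ ≤ 1; here Σ = 0.78125 ≤ 1, so such a prefix code exists.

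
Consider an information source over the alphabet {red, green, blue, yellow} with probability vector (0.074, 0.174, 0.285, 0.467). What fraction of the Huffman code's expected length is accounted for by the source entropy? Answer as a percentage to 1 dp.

98.0%

Entropy H = −Σ p log₂ p ≈ 1.7461 bits.
Huffman merges: 37/500+87/500→31/125; 31/125+57/200→533/1000; 467/1000+533/1000→1. L = 1781/1000 ≈ 1.7810.
Efficiency = H/L = 1.7461/1.7810 = 98.0%.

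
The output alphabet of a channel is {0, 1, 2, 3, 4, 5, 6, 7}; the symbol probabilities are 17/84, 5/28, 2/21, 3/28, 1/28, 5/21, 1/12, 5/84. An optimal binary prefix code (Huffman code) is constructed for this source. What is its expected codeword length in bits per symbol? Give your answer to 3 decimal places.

2.833 bits/symbol

Repeatedly combine the two least-probable nodes; the expected code length is the sum of the merged weights.
merge 1/28 + 5/84 → 2/21
merge 1/12 + 2/21 → 5/28
merge 2/21 + 3/28 → 17/84
merge 5/28 + 5/28 → 5/14
merge 17/84 + 17/84 → 17/42
merge 5/21 + 5/14 → 25/42
merge 17/42 + 25/42 → 1
L = 2/21 + 5/28 + 17/84 + 5/14 + 17/42 + 25/42 + 1 = 17/6 ≈ 2.833 bits/symbol.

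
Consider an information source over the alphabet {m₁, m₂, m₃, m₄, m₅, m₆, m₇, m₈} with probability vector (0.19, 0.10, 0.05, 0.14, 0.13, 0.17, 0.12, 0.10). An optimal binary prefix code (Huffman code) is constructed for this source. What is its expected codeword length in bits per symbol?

Repeatedly combine the two least-probable nodes; the expected code length is the sum of the merged weights.
merge 1/20 + 1/10 → 3/20
merge 1/10 + 3/25 → 11/50
merge 13/100 + 7/50 → 27/100
merge 3/20 + 17/100 → 8/25
merge 19/100 + 11/50 → 41/100
merge 27/100 + 8/25 → 59/100
merge 41/100 + 59/100 → 1
L = 3/20 + 11/50 + 27/100 + 8/25 + 41/100 + 59/100 + 1 = 74/25 = 2.96 bits/symbol.

2.96 bits/symbol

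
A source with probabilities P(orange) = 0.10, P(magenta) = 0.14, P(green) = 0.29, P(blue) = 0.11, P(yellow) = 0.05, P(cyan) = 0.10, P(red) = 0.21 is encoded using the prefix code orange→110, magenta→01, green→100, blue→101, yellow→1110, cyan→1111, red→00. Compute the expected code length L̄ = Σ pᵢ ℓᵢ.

2.8 bits/symbol

L̄ = Σ pᵢ·ℓᵢ = 0.10·3 + 0.14·2 + 0.29·3 + 0.11·3 + 0.05·4 + 0.10·4 + 0.21·2 = 2.8 bits/symbol.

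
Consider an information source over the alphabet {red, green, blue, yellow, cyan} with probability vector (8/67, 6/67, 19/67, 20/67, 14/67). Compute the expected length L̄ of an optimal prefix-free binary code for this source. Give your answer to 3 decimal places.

2.209 bits/symbol

Repeatedly combine the two least-probable nodes; the expected code length is the sum of the merged weights.
merge 6/67 + 8/67 → 14/67
merge 14/67 + 14/67 → 28/67
merge 19/67 + 20/67 → 39/67
merge 28/67 + 39/67 → 1
L = 14/67 + 28/67 + 39/67 + 1 = 148/67 ≈ 2.209 bits/symbol.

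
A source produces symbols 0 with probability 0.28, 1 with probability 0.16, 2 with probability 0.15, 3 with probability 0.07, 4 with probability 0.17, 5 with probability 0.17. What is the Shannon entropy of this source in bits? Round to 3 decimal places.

H = −Σ pᵢ log₂ pᵢ.
−0.28·log₂(0.28) = 0.5142
−0.16·log₂(0.16) = 0.4230
−0.15·log₂(0.15) = 0.4105
−0.07·log₂(0.07) = 0.2686
−0.17·log₂(0.17) = 0.4346
−0.17·log₂(0.17) = 0.4346
Sum ≈ 2.4855 → 2.486 bits.

2.486 bits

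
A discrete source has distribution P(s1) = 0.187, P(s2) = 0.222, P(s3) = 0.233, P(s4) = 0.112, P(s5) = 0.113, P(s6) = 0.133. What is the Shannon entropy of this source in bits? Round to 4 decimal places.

2.5203 bits

H = −Σ pᵢ log₂ pᵢ.
−0.187·log₂(0.187) = 0.4523
−0.222·log₂(0.222) = 0.4820
−0.233·log₂(0.233) = 0.4897
−0.112·log₂(0.112) = 0.3537
−0.113·log₂(0.113) = 0.3555
−0.133·log₂(0.133) = 0.3871
Sum ≈ 2.5203 → 2.5203 bits.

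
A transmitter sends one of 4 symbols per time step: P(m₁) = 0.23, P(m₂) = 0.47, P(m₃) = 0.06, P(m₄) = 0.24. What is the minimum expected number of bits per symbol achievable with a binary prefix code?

1.82 bits/symbol

Repeatedly combine the two least-probable nodes; the expected code length is the sum of the merged weights.
merge 3/50 + 23/100 → 29/100
merge 6/25 + 29/100 → 53/100
merge 47/100 + 53/100 → 1
L = 29/100 + 53/100 + 1 = 91/50 = 1.82 bits/symbol.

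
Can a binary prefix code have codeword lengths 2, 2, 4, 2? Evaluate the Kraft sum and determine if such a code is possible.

0.8125; yes

With common denominator 2^4 = 16: Σ 2^(−ℓᵢ) = 4/16 + 4/16 + 1/16 + 4/16 = 13/16 = 0.8125.
Kraft's inequality requires Σ ≤ 1; here Σ = 0.8125 ≤ 1, so such a prefix code exists.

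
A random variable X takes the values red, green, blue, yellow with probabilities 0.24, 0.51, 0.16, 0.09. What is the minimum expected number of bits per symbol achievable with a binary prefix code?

1.74 bits/symbol

Repeatedly combine the two least-probable nodes; the expected code length is the sum of the merged weights.
merge 9/100 + 4/25 → 1/4
merge 6/25 + 1/4 → 49/100
merge 49/100 + 51/100 → 1
L = 1/4 + 49/100 + 1 = 87/50 = 1.74 bits/symbol.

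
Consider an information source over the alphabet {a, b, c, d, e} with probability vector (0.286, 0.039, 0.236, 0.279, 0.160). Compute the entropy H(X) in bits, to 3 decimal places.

H = −Σ pᵢ log₂ pᵢ.
−0.286·log₂(0.286) = 0.5165
−0.039·log₂(0.039) = 0.1825
−0.236·log₂(0.236) = 0.4916
−0.279·log₂(0.279) = 0.5138
−0.160·log₂(0.160) = 0.4230
Sum ≈ 2.1275 → 2.127 bits.

2.127 bits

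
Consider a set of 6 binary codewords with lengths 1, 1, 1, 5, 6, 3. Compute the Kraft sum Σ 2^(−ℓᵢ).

1.671875

With common denominator 2^6 = 64: Σ 2^(−ℓᵢ) = 32/64 + 32/64 + 32/64 + 2/64 + 1/64 + 8/64 = 107/64 = 1.671875.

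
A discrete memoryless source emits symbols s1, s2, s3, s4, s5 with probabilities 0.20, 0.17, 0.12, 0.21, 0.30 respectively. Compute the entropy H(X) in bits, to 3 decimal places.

2.260 bits

H = −Σ pᵢ log₂ pᵢ.
−0.20·log₂(0.20) = 0.4644
−0.17·log₂(0.17) = 0.4346
−0.12·log₂(0.12) = 0.3671
−0.21·log₂(0.21) = 0.4728
−0.30·log₂(0.30) = 0.5211
Sum ≈ 2.2600 → 2.260 bits.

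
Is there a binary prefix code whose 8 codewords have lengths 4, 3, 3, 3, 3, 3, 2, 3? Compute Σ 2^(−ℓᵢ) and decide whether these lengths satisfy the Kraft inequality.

1.0625; no

With common denominator 2^4 = 16: Σ 2^(−ℓᵢ) = 1/16 + 2/16 + 2/16 + 2/16 + 2/16 + 2/16 + 4/16 + 2/16 = 17/16 = 1.0625.
Kraft's inequality requires Σ ≤ 1; here Σ = 1.0625 > 1, so no such prefix code exists.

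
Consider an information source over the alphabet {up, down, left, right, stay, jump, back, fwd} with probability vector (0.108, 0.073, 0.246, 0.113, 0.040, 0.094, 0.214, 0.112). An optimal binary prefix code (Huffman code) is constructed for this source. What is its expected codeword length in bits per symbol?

2.855 bits/symbol

Repeatedly combine the two least-probable nodes; the expected code length is the sum of the merged weights.
merge 1/25 + 73/1000 → 113/1000
merge 47/500 + 27/250 → 101/500
merge 14/125 + 113/1000 → 9/40
merge 113/1000 + 101/500 → 63/200
merge 107/500 + 9/40 → 439/1000
merge 123/500 + 63/200 → 561/1000
merge 439/1000 + 561/1000 → 1
L = 113/1000 + 101/500 + 9/40 + 63/200 + 439/1000 + 561/1000 + 1 = 571/200 = 2.855 bits/symbol.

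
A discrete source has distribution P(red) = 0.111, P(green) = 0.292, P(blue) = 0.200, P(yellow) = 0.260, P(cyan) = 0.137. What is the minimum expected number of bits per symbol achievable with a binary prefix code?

Repeatedly combine the two least-probable nodes; the expected code length is the sum of the merged weights.
merge 111/1000 + 137/1000 → 31/125
merge 1/5 + 31/125 → 56/125
merge 13/50 + 73/250 → 69/125
merge 56/125 + 69/125 → 1
L = 31/125 + 56/125 + 69/125 + 1 = 281/125 = 2.248 bits/symbol.

2.248 bits/symbol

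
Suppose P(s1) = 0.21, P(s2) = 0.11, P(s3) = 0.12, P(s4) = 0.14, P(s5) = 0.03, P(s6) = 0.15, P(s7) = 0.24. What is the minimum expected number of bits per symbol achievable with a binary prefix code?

2.69 bits/symbol

Repeatedly combine the two least-probable nodes; the expected code length is the sum of the merged weights.
merge 3/100 + 11/100 → 7/50
merge 3/25 + 7/50 → 13/50
merge 7/50 + 3/20 → 29/100
merge 21/100 + 6/25 → 9/20
merge 13/50 + 29/100 → 11/20
merge 9/20 + 11/20 → 1
L = 7/50 + 13/50 + 29/100 + 9/20 + 11/20 + 1 = 269/100 = 2.69 bits/symbol.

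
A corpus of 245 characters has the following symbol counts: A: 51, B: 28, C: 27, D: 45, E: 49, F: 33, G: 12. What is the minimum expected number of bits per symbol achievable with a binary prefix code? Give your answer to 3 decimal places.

Probabilities are the counts divided by 245.
Repeatedly combine the two least-probable nodes; the expected code length is the sum of the merged weights.
merge 12/245 + 27/245 → 39/245
merge 4/35 + 33/245 → 61/245
merge 39/245 + 9/49 → 12/35
merge 1/5 + 51/245 → 20/49
merge 61/245 + 12/35 → 29/49
merge 20/49 + 29/49 → 1
L = 39/245 + 61/245 + 12/35 + 20/49 + 29/49 + 1 = 674/245 ≈ 2.751 bits/symbol.

2.751 bits/symbol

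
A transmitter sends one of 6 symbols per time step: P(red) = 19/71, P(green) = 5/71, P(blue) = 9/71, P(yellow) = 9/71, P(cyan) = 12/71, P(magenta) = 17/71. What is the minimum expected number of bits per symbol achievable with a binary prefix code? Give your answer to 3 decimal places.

Repeatedly combine the two least-probable nodes; the expected code length is the sum of the merged weights.
merge 5/71 + 9/71 → 14/71
merge 9/71 + 12/71 → 21/71
merge 14/71 + 17/71 → 31/71
merge 19/71 + 21/71 → 40/71
merge 31/71 + 40/71 → 1
L = 14/71 + 21/71 + 31/71 + 40/71 + 1 = 177/71 ≈ 2.493 bits/symbol.

2.493 bits/symbol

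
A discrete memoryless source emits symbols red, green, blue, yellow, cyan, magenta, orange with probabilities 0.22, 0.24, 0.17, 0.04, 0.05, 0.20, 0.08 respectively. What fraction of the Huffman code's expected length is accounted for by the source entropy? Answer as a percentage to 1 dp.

98.7%

Entropy H = −Σ p log₂ p ≈ 2.5670 bits.
Huffman merges: 1/25+1/20→9/100; 2/25+9/100→17/100; 17/100+17/100→17/50; 1/5+11/50→21/50; 6/25+17/50→29/50; 21/50+29/50→1. L = 13/5 ≈ 2.6000.
Efficiency = H/L = 2.5670/2.6000 = 98.7%.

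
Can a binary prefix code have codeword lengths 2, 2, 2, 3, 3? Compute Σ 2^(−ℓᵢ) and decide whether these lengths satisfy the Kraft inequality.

With common denominator 2^3 = 8: Σ 2^(−ℓᵢ) = 2/8 + 2/8 + 2/8 + 1/8 + 1/8 = 8/8 = 1.
Kraft's inequality requires Σ ≤ 1; here Σ = 1 ≤ 1, so such a prefix code exists.

1; yes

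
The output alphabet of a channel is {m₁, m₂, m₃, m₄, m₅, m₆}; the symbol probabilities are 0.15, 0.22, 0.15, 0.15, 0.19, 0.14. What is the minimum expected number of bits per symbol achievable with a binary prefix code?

2.59 bits/symbol

Repeatedly combine the two least-probable nodes; the expected code length is the sum of the merged weights.
merge 7/50 + 3/20 → 29/100
merge 3/20 + 3/20 → 3/10
merge 19/100 + 11/50 → 41/100
merge 29/100 + 3/10 → 59/100
merge 41/100 + 59/100 → 1
L = 29/100 + 3/10 + 41/100 + 59/100 + 1 = 259/100 = 2.59 bits/symbol.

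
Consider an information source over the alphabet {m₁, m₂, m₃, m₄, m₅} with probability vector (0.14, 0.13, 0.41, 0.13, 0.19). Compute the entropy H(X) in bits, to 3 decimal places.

H = −Σ pᵢ log₂ pᵢ.
−0.14·log₂(0.14) = 0.3971
−0.13·log₂(0.13) = 0.3826
−0.41·log₂(0.41) = 0.5274
−0.13·log₂(0.13) = 0.3826
−0.19·log₂(0.19) = 0.4552
Sum ≈ 2.1450 → 2.145 bits.

2.145 bits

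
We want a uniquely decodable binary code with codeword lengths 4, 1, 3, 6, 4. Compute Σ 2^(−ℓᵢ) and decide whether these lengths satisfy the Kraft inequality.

0.765625; yes

With common denominator 2^6 = 64: Σ 2^(−ℓᵢ) = 4/64 + 32/64 + 8/64 + 1/64 + 4/64 = 49/64 = 0.765625.
Kraft's inequality requires Σ ≤ 1; here Σ = 0.765625 ≤ 1, so such a prefix code exists.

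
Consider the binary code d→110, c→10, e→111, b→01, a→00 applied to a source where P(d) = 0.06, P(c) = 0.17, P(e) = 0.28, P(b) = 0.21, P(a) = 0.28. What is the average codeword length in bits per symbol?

L̄ = Σ pᵢ·ℓᵢ = 0.06·3 + 0.17·2 + 0.28·3 + 0.21·2 + 0.28·2 = 2.34 bits/symbol.

2.34 bits/symbol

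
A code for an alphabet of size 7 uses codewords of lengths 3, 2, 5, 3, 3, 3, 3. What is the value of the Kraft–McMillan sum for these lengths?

With common denominator 2^5 = 32: Σ 2^(−ℓᵢ) = 4/32 + 8/32 + 1/32 + 4/32 + 4/32 + 4/32 + 4/32 = 29/32 = 0.90625.

0.90625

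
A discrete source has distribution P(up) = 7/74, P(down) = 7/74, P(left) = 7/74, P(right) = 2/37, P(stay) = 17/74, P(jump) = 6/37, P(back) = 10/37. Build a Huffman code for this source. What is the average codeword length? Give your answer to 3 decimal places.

2.649 bits/symbol

Repeatedly combine the two least-probable nodes; the expected code length is the sum of the merged weights.
merge 2/37 + 7/74 → 11/74
merge 7/74 + 7/74 → 7/37
merge 11/74 + 6/37 → 23/74
merge 7/37 + 17/74 → 31/74
merge 10/37 + 23/74 → 43/74
merge 31/74 + 43/74 → 1
L = 11/74 + 7/37 + 23/74 + 31/74 + 43/74 + 1 = 98/37 ≈ 2.649 bits/symbol.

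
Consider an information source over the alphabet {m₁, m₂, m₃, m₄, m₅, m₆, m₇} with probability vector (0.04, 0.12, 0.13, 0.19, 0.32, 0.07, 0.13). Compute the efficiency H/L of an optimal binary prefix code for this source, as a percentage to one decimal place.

98.8%

Entropy H = −Σ p log₂ p ≈ 2.5679 bits.
Huffman merges: 1/25+7/100→11/100; 11/100+3/25→23/100; 13/100+13/100→13/50; 19/100+23/100→21/50; 13/50+8/25→29/50; 21/50+29/50→1. L = 13/5 ≈ 2.6000.
Efficiency = H/L = 2.5679/2.6000 = 98.8%.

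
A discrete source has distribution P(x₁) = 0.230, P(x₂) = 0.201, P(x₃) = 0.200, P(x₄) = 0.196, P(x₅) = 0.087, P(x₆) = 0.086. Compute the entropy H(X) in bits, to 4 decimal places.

H = −Σ pᵢ log₂ pᵢ.
−0.230·log₂(0.230) = 0.4877
−0.201·log₂(0.201) = 0.4653
−0.200·log₂(0.200) = 0.4644
−0.196·log₂(0.196) = 0.4608
−0.087·log₂(0.087) = 0.3065
−0.086·log₂(0.086) = 0.3044
Sum ≈ 2.4890 → 2.4890 bits.

2.4890 bits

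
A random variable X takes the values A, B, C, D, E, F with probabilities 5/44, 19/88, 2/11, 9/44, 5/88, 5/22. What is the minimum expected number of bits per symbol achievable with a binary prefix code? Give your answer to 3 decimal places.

2.523 bits/symbol

Repeatedly combine the two least-probable nodes; the expected code length is the sum of the merged weights.
merge 5/88 + 5/44 → 15/88
merge 15/88 + 2/11 → 31/88
merge 9/44 + 19/88 → 37/88
merge 5/22 + 31/88 → 51/88
merge 37/88 + 51/88 → 1
L = 15/88 + 31/88 + 37/88 + 51/88 + 1 = 111/44 ≈ 2.523 bits/symbol.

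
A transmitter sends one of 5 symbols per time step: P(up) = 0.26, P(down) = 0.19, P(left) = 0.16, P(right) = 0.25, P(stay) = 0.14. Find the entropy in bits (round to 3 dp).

H = −Σ pᵢ log₂ pᵢ.
−0.26·log₂(0.26) = 0.5053
−0.19·log₂(0.19) = 0.4552
−0.16·log₂(0.16) = 0.4230
−0.25·log₂(0.25) = 0.5000
−0.14·log₂(0.14) = 0.3971
Sum ≈ 2.2806 → 2.281 bits.

2.281 bits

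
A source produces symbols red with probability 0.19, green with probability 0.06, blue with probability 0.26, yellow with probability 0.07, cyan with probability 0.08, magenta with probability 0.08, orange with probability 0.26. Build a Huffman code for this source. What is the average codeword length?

Repeatedly combine the two least-probable nodes; the expected code length is the sum of the merged weights.
merge 3/50 + 7/100 → 13/100
merge 2/25 + 2/25 → 4/25
merge 13/100 + 4/25 → 29/100
merge 19/100 + 13/50 → 9/20
merge 13/50 + 29/100 → 11/20
merge 9/20 + 11/20 → 1
L = 13/100 + 4/25 + 29/100 + 9/20 + 11/20 + 1 = 129/50 = 2.58 bits/symbol.

2.58 bits/symbol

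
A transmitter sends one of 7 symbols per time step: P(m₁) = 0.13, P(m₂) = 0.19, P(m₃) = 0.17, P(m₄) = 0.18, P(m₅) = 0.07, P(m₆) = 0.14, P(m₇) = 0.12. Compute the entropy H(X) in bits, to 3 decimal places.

H = −Σ pᵢ log₂ pᵢ.
−0.13·log₂(0.13) = 0.3826
−0.19·log₂(0.19) = 0.4552
−0.17·log₂(0.17) = 0.4346
−0.18·log₂(0.18) = 0.4453
−0.07·log₂(0.07) = 0.2686
−0.14·log₂(0.14) = 0.3971
−0.12·log₂(0.12) = 0.3671
Sum ≈ 2.7505 → 2.750 bits.

2.750 bits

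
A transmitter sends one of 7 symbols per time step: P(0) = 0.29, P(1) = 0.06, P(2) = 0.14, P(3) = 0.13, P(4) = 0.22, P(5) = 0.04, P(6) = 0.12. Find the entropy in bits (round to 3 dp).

H = −Σ pᵢ log₂ pᵢ.
−0.29·log₂(0.29) = 0.5179
−0.06·log₂(0.06) = 0.2435
−0.14·log₂(0.14) = 0.3971
−0.13·log₂(0.13) = 0.3826
−0.22·log₂(0.22) = 0.4806
−0.04·log₂(0.04) = 0.1858
−0.12·log₂(0.12) = 0.3671
Sum ≈ 2.5746 → 2.575 bits.

2.575 bits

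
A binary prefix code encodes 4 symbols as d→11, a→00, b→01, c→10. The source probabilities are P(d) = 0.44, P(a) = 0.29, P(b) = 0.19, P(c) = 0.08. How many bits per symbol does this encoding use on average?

2 bits/symbol

L̄ = Σ pᵢ·ℓᵢ = 0.44·2 + 0.29·2 + 0.19·2 + 0.08·2 = 2 bits/symbol.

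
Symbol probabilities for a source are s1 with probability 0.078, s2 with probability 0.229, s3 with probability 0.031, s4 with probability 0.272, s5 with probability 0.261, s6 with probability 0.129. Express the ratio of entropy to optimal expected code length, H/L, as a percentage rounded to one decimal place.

99.2%

Entropy H = −Σ p log₂ p ≈ 2.3272 bits.
Huffman merges: 31/1000+39/500→109/1000; 109/1000+129/1000→119/500; 229/1000+119/500→467/1000; 261/1000+34/125→533/1000; 467/1000+533/1000→1. L = 2347/1000 ≈ 2.3470.
Efficiency = H/L = 2.3272/2.3470 = 99.2%.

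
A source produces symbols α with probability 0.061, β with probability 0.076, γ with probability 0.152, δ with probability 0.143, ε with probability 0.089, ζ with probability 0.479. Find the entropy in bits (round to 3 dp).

H = −Σ pᵢ log₂ pᵢ.
−0.061·log₂(0.061) = 0.2461
−0.076·log₂(0.076) = 0.2826
−0.152·log₂(0.152) = 0.4131
−0.143·log₂(0.143) = 0.4012
−0.089·log₂(0.089) = 0.3106
−0.479·log₂(0.479) = 0.5087
Sum ≈ 2.1623 → 2.162 bits.

2.162 bits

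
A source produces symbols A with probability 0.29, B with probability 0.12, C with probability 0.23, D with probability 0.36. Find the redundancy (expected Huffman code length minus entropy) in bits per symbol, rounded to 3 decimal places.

0.087 bits

Entropy H = −Σ p log₂ p ≈ 1.9033 bits.
Huffman merges: 3/25+23/100→7/20; 29/100+7/20→16/25; 9/25+16/25→1. L = 199/100 ≈ 1.9900.
L − H = 1.9900 − 1.9033 = 0.087 bits.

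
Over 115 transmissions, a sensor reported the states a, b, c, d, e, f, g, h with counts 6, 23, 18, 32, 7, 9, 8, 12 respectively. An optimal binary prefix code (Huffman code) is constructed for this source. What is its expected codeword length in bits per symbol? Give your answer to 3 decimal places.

Probabilities are the counts divided by 115.
Repeatedly combine the two least-probable nodes; the expected code length is the sum of the merged weights.
merge 6/115 + 7/115 → 13/115
merge 8/115 + 9/115 → 17/115
merge 12/115 + 13/115 → 5/23
merge 17/115 + 18/115 → 7/23
merge 1/5 + 5/23 → 48/115
merge 32/115 + 7/23 → 67/115
merge 48/115 + 67/115 → 1
L = 13/115 + 17/115 + 5/23 + 7/23 + 48/115 + 67/115 + 1 = 64/23 ≈ 2.783 bits/symbol.

2.783 bits/symbol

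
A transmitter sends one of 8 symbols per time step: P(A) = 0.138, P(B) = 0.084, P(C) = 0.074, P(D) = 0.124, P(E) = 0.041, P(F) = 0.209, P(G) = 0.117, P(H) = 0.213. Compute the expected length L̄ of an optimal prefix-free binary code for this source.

Repeatedly combine the two least-probable nodes; the expected code length is the sum of the merged weights.
merge 41/1000 + 37/500 → 23/200
merge 21/250 + 23/200 → 199/1000
merge 117/1000 + 31/250 → 241/1000
merge 69/500 + 199/1000 → 337/1000
merge 209/1000 + 213/1000 → 211/500
merge 241/1000 + 337/1000 → 289/500
merge 211/500 + 289/500 → 1
L = 23/200 + 199/1000 + 241/1000 + 337/1000 + 211/500 + 289/500 + 1 = 723/250 = 2.892 bits/symbol.

2.892 bits/symbol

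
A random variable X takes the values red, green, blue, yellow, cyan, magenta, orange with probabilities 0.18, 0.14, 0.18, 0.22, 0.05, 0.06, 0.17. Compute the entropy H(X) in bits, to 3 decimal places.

H = −Σ pᵢ log₂ pᵢ.
−0.18·log₂(0.18) = 0.4453
−0.14·log₂(0.14) = 0.3971
−0.18·log₂(0.18) = 0.4453
−0.22·log₂(0.22) = 0.4806
−0.05·log₂(0.05) = 0.2161
−0.06·log₂(0.06) = 0.2435
−0.17·log₂(0.17) = 0.4346
Sum ≈ 2.6625 → 2.663 bits.

2.663 bits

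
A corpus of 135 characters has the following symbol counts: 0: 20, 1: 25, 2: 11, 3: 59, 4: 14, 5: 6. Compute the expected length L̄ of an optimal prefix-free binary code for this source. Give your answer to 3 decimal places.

2.252 bits/symbol

Probabilities are the counts divided by 135.
Repeatedly combine the two least-probable nodes; the expected code length is the sum of the merged weights.
merge 2/45 + 11/135 → 17/135
merge 14/135 + 17/135 → 31/135
merge 4/27 + 5/27 → 1/3
merge 31/135 + 1/3 → 76/135
merge 59/135 + 76/135 → 1
L = 17/135 + 31/135 + 1/3 + 76/135 + 1 = 304/135 ≈ 2.252 bits/symbol.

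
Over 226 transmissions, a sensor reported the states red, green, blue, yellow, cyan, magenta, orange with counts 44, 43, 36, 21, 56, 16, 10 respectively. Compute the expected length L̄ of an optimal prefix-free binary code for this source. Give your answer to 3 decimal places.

2.673 bits/symbol

Probabilities are the counts divided by 226.
Repeatedly combine the two least-probable nodes; the expected code length is the sum of the merged weights.
merge 5/113 + 8/113 → 13/113
merge 21/226 + 13/113 → 47/226
merge 18/113 + 43/226 → 79/226
merge 22/113 + 47/226 → 91/226
merge 28/113 + 79/226 → 135/226
merge 91/226 + 135/226 → 1
L = 13/113 + 47/226 + 79/226 + 91/226 + 135/226 + 1 = 302/113 ≈ 2.673 bits/symbol.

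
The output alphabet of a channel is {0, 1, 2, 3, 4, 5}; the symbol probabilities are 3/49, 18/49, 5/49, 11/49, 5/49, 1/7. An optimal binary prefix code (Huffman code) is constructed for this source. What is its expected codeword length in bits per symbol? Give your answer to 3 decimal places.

2.408 bits/symbol

Repeatedly combine the two least-probable nodes; the expected code length is the sum of the merged weights.
merge 3/49 + 5/49 → 8/49
merge 5/49 + 1/7 → 12/49
merge 8/49 + 11/49 → 19/49
merge 12/49 + 18/49 → 30/49
merge 19/49 + 30/49 → 1
L = 8/49 + 12/49 + 19/49 + 30/49 + 1 = 118/49 ≈ 2.408 bits/symbol.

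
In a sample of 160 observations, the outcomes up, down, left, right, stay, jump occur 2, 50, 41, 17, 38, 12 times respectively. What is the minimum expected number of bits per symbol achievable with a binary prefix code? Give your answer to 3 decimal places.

2.281 bits/symbol

Probabilities are the counts divided by 160.
Repeatedly combine the two least-probable nodes; the expected code length is the sum of the merged weights.
merge 1/80 + 3/40 → 7/80
merge 7/80 + 17/160 → 31/160
merge 31/160 + 19/80 → 69/160
merge 41/160 + 5/16 → 91/160
merge 69/160 + 91/160 → 1
L = 7/80 + 31/160 + 69/160 + 91/160 + 1 = 73/32 ≈ 2.281 bits/symbol.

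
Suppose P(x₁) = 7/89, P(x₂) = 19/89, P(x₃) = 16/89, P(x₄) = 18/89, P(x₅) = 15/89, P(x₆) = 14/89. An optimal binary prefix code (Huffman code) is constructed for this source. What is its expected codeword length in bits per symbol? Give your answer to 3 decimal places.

2.584 bits/symbol

Repeatedly combine the two least-probable nodes; the expected code length is the sum of the merged weights.
merge 7/89 + 14/89 → 21/89
merge 15/89 + 16/89 → 31/89
merge 18/89 + 19/89 → 37/89
merge 21/89 + 31/89 → 52/89
merge 37/89 + 52/89 → 1
L = 21/89 + 31/89 + 37/89 + 52/89 + 1 = 230/89 ≈ 2.584 bits/symbol.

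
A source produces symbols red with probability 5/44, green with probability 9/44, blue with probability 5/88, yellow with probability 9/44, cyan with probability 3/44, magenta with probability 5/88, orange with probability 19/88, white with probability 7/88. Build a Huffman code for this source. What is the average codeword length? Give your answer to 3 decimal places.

2.841 bits/symbol

Repeatedly combine the two least-probable nodes; the expected code length is the sum of the merged weights.
merge 5/88 + 5/88 → 5/44
merge 3/44 + 7/88 → 13/88
merge 5/44 + 5/44 → 5/22
merge 13/88 + 9/44 → 31/88
merge 9/44 + 19/88 → 37/88
merge 5/22 + 31/88 → 51/88
merge 37/88 + 51/88 → 1
L = 5/44 + 13/88 + 5/22 + 31/88 + 37/88 + 51/88 + 1 = 125/44 ≈ 2.841 bits/symbol.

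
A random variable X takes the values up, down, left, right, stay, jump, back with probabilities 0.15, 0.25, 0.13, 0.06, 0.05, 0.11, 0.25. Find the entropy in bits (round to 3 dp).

2.603 bits

H = −Σ pᵢ log₂ pᵢ.
−0.15·log₂(0.15) = 0.4105
−0.25·log₂(0.25) = 0.5000
−0.13·log₂(0.13) = 0.3826
−0.06·log₂(0.06) = 0.2435
−0.05·log₂(0.05) = 0.2161
−0.11·log₂(0.11) = 0.3503
−0.25·log₂(0.25) = 0.5000
Sum ≈ 2.6031 → 2.603 bits.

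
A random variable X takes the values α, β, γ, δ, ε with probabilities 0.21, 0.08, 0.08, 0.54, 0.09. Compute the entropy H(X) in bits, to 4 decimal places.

1.8485 bits

H = −Σ pᵢ log₂ pᵢ.
−0.21·log₂(0.21) = 0.4728
−0.08·log₂(0.08) = 0.2915
−0.08·log₂(0.08) = 0.2915
−0.54·log₂(0.54) = 0.4800
−0.09·log₂(0.09) = 0.3127
Sum ≈ 1.8485 → 1.8485 bits.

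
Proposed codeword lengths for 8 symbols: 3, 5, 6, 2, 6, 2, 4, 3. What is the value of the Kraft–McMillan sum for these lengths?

0.875

With common denominator 2^6 = 64: Σ 2^(−ℓᵢ) = 8/64 + 2/64 + 1/64 + 16/64 + 1/64 + 16/64 + 4/64 + 8/64 = 56/64 = 0.875.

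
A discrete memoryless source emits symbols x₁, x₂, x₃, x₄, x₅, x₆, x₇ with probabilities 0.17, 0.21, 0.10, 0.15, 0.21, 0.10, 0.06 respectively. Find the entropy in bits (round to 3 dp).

2.699 bits

H = −Σ pᵢ log₂ pᵢ.
−0.17·log₂(0.17) = 0.4346
−0.21·log₂(0.21) = 0.4728
−0.10·log₂(0.10) = 0.3322
−0.15·log₂(0.15) = 0.4105
−0.21·log₂(0.21) = 0.4728
−0.10·log₂(0.10) = 0.3322
−0.06·log₂(0.06) = 0.2435
Sum ≈ 2.6987 → 2.699 bits.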